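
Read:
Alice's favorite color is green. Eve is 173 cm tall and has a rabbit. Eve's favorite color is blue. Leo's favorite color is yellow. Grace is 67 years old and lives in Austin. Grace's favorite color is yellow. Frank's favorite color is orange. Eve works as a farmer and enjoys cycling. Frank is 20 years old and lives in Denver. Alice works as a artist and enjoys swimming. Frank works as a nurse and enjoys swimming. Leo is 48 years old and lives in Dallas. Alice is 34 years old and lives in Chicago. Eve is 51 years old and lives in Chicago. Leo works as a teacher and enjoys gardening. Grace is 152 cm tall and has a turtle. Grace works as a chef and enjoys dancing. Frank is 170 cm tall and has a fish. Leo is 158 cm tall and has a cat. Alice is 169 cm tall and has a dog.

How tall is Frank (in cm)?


Frank is 170 cm tall

170


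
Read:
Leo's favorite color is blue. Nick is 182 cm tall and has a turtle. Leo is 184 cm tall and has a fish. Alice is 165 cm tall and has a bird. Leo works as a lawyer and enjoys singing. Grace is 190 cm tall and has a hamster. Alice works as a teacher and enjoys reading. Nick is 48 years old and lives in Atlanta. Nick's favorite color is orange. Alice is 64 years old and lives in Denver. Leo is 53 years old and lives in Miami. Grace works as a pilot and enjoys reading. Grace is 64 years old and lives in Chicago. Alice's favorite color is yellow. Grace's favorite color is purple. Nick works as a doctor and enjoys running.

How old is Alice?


Alice is 64 years old

64


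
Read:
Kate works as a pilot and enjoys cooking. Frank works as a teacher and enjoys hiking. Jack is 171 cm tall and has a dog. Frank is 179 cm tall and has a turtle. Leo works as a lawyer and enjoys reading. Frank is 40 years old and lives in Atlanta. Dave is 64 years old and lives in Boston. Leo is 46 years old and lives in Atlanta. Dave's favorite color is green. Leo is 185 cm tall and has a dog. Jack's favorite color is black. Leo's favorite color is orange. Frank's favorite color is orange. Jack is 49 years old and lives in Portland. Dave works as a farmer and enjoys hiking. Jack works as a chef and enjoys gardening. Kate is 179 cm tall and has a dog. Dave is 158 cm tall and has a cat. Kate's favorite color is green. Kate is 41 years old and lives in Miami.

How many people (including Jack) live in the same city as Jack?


Jack lives in Portland. Count = 1

1


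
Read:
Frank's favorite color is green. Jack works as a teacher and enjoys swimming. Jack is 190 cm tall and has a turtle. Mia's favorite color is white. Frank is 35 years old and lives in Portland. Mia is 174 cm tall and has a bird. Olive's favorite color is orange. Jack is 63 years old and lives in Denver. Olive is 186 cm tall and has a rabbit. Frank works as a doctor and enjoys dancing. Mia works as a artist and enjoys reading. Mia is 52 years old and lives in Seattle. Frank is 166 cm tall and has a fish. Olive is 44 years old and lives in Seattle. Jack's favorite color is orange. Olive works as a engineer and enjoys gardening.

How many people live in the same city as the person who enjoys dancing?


Person with hobby dancing is Frank, city Portland. Count = 1

1


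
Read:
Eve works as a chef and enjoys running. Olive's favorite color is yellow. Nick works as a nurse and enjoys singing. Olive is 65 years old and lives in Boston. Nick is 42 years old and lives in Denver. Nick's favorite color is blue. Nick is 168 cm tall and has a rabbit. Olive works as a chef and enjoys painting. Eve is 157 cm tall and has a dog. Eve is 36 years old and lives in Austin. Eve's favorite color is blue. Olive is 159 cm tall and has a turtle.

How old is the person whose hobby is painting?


Person with hobby=painting is Olive, age 65

65


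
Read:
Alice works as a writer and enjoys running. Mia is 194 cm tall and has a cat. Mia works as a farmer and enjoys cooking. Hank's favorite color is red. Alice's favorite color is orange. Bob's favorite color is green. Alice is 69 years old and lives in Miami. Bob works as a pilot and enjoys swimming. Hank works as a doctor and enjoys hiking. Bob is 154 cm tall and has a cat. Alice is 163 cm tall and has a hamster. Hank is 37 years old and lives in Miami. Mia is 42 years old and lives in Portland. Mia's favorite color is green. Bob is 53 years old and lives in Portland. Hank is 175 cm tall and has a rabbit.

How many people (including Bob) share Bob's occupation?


Bob is a pilot. Count = 1

1


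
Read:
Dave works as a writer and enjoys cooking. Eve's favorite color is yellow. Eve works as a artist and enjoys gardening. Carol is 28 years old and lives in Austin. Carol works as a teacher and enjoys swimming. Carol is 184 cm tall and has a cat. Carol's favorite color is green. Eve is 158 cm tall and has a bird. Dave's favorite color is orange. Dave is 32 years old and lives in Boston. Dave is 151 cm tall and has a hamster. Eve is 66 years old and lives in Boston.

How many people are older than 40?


Filter: 1

1


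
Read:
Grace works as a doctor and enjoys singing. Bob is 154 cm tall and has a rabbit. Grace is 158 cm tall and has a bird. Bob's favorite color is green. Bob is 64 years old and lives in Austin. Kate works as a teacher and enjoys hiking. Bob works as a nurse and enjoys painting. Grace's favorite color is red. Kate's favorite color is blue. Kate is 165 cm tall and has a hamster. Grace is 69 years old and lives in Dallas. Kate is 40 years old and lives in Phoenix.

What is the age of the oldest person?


Oldest: Grace at 69

69


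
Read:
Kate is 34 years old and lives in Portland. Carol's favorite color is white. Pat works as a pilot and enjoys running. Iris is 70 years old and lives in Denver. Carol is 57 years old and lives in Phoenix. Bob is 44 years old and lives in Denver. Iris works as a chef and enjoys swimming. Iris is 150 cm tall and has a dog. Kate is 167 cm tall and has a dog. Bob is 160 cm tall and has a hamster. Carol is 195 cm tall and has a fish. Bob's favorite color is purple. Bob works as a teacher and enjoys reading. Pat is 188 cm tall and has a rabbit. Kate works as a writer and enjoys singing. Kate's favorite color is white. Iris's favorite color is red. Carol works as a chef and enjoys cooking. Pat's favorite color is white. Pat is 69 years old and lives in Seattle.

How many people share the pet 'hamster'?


Count: 1

1


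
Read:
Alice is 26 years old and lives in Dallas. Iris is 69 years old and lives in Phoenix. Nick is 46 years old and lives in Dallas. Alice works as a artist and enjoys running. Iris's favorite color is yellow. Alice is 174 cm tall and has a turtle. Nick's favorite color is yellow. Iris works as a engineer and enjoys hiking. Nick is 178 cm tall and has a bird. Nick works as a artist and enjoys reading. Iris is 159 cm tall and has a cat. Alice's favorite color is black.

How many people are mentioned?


People: Alice, Iris, Nick. Count = 3

3


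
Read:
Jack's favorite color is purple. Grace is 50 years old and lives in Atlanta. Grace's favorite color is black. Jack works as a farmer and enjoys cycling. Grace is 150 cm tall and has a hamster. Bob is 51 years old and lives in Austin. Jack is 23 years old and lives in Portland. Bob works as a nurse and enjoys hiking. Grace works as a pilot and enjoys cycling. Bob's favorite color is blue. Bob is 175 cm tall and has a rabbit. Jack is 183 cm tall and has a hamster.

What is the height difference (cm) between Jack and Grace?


|183 - 150| = 33

33


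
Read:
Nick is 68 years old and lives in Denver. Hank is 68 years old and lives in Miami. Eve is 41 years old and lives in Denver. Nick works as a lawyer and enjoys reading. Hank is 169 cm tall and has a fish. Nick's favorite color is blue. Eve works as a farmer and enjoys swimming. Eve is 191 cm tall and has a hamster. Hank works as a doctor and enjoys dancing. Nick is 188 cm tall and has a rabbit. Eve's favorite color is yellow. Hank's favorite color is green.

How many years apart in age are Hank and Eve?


68 vs 41, diff = 27

27


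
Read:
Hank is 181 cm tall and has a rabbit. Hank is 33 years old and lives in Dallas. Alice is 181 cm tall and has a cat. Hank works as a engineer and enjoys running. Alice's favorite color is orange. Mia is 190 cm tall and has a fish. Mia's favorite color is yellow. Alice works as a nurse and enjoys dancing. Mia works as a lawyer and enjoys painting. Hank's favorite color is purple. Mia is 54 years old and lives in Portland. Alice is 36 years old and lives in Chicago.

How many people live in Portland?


Count in Portland: 1

1


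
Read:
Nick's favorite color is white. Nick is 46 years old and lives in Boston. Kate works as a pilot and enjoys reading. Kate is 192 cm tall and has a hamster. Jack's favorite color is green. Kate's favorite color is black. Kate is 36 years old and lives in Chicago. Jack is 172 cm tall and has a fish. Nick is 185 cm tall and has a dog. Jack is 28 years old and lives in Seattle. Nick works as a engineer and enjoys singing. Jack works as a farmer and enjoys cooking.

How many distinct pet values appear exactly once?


Unique pet values: 3

3


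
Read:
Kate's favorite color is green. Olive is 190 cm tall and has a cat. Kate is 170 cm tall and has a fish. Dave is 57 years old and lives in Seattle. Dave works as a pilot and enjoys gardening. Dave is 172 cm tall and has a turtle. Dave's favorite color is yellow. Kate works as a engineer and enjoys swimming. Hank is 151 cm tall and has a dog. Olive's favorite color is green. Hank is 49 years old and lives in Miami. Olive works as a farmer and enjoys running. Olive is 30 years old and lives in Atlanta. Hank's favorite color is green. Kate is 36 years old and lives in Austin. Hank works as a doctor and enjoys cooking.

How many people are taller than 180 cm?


Taller than 180: 1

1


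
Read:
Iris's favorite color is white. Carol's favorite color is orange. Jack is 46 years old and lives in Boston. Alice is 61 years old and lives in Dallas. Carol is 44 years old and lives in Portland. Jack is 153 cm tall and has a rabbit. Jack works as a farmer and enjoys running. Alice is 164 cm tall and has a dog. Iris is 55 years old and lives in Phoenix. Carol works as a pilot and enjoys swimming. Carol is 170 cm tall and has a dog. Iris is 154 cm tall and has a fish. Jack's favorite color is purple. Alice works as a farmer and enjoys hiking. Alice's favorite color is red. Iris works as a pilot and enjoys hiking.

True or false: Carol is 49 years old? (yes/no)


Carol is actually 44. no

no


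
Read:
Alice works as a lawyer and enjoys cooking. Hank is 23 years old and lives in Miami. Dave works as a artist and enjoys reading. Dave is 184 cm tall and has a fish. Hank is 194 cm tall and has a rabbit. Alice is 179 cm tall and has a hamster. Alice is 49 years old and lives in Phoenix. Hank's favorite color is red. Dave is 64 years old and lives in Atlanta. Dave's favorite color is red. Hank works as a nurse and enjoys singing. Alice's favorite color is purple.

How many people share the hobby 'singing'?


Count: 1

1


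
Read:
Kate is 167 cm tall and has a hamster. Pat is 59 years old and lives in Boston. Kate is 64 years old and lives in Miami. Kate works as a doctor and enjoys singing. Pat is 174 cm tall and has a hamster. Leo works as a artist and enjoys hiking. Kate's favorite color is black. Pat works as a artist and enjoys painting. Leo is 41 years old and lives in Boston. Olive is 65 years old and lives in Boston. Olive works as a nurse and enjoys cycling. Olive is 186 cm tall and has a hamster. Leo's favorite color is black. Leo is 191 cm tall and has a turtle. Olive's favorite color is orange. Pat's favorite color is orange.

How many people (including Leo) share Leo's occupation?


Leo is a artist. Count = 2

2


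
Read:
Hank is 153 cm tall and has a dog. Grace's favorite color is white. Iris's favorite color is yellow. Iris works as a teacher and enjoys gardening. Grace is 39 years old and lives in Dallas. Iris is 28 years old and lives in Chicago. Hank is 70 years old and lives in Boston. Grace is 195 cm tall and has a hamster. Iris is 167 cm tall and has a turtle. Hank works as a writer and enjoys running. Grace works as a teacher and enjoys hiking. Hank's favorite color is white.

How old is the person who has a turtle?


Person with turtle is Iris, age 28

28


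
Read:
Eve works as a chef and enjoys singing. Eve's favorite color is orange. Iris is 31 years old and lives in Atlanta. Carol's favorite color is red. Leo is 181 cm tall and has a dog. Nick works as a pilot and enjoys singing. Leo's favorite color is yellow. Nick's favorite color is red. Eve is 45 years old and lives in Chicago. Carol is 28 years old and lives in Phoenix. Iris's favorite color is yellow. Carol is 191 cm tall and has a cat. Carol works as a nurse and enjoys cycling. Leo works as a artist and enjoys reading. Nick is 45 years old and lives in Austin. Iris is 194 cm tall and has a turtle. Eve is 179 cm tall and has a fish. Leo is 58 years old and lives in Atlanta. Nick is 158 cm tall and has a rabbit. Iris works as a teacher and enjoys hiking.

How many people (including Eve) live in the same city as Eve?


Eve lives in Chicago. Count = 1

1


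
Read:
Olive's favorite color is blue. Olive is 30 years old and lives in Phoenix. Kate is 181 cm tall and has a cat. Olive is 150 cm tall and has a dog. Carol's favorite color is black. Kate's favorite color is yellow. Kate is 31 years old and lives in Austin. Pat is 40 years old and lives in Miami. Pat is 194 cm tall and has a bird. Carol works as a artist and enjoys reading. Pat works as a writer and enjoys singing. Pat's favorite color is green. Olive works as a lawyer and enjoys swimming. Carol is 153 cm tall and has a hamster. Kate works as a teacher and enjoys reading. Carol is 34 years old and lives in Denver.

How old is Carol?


Carol is 34 years old

34


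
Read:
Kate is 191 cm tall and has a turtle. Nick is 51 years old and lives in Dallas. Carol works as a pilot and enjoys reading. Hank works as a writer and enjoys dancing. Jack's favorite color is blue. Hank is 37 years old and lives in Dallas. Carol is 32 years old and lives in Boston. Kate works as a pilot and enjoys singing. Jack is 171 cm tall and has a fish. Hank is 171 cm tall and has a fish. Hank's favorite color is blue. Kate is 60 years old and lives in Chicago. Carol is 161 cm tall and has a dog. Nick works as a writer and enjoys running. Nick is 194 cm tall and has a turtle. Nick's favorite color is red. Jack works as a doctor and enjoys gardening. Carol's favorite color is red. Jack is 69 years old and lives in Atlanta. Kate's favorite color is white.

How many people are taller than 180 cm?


Taller than 180: 2

2


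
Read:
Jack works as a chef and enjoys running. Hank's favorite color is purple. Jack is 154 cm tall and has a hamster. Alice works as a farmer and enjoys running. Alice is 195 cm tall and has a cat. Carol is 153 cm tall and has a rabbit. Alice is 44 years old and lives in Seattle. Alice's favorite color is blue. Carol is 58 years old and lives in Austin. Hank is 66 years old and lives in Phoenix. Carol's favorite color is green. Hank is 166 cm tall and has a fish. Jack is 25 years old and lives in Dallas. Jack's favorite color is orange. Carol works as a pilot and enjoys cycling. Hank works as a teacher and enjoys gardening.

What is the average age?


Sum=193, n=4, avg=48.25

48.25


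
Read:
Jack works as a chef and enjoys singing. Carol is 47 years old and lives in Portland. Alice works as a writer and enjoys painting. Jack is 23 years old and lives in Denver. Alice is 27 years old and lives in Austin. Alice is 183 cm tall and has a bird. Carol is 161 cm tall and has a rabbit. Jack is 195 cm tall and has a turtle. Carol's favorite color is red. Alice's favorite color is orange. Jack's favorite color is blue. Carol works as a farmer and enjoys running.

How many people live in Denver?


Count in Denver: 1

1


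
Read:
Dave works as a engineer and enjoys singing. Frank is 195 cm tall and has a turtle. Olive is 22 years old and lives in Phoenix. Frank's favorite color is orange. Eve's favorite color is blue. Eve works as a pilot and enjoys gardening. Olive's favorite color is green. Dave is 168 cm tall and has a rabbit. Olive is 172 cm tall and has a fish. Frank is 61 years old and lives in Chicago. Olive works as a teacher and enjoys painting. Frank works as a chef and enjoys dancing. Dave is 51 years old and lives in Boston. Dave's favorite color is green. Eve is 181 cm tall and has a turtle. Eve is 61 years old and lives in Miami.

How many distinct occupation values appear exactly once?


Unique occupation values: 4

4


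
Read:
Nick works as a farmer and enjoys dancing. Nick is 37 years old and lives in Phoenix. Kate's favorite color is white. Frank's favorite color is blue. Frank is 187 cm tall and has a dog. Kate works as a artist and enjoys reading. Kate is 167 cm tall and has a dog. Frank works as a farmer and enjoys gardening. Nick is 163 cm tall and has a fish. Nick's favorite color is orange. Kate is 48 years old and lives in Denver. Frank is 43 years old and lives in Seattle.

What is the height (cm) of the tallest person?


Tallest: Frank at 187 cm

187


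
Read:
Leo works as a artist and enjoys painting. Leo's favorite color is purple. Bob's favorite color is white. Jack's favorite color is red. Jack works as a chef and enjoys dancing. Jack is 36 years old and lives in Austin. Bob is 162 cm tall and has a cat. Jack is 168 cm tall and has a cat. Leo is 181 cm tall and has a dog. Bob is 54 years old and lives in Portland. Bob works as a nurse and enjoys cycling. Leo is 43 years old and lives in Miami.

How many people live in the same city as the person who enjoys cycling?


Person with hobby cycling is Bob, city Portland. Count = 1

1


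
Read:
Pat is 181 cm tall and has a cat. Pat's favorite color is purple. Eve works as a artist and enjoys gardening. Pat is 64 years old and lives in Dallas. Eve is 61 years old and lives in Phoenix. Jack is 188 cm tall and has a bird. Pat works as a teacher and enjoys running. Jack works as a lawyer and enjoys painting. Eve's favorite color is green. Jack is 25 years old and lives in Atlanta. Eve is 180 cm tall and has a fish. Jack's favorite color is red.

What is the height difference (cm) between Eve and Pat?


|180 - 181| = 1

1


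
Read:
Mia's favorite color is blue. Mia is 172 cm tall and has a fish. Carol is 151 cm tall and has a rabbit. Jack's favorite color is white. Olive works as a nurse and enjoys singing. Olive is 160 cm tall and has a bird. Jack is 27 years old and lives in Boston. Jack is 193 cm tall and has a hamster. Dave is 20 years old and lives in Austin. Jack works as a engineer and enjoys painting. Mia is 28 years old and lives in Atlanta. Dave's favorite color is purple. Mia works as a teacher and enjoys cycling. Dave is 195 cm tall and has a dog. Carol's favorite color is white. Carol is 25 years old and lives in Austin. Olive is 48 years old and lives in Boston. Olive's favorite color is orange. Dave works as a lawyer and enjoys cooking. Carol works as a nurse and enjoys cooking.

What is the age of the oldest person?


Oldest: Olive at 48

48


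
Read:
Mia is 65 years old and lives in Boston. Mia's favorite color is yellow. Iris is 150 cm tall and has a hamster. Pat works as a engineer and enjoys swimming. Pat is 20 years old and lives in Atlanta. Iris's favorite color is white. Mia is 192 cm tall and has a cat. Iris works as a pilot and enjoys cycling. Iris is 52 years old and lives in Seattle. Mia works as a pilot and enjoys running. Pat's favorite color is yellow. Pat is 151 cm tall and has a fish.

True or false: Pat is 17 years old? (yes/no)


Pat is actually 20. no

no


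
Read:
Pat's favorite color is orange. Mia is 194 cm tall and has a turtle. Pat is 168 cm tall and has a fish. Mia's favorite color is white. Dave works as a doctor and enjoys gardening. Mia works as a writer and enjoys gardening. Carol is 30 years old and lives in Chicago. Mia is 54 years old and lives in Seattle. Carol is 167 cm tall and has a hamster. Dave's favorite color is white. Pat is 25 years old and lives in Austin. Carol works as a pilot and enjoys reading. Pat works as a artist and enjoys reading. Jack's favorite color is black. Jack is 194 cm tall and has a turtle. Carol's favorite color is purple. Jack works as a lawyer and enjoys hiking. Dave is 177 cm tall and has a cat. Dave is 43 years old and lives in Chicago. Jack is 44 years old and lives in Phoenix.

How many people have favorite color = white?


Count: 2

2


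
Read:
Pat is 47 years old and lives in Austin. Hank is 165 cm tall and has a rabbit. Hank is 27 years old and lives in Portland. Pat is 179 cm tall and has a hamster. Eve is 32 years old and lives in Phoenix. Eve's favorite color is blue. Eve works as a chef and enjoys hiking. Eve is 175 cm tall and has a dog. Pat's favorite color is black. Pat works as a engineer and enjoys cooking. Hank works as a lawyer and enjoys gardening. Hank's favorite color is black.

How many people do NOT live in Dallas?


Not in Dallas: 3

3


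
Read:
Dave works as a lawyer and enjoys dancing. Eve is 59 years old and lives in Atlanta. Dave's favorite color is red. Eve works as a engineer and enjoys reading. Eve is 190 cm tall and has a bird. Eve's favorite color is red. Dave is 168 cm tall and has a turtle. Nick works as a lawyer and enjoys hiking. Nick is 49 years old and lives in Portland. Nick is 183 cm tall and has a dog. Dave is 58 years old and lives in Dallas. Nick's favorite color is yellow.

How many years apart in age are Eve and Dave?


59 vs 58, diff = 1

1


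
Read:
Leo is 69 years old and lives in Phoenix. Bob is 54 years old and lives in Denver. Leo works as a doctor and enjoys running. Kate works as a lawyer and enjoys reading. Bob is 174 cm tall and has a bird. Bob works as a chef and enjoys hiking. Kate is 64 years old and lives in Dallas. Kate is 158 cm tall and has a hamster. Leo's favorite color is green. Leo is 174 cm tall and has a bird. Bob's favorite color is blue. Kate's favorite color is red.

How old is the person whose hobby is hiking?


Person with hobby=hiking is Bob, age 54

54


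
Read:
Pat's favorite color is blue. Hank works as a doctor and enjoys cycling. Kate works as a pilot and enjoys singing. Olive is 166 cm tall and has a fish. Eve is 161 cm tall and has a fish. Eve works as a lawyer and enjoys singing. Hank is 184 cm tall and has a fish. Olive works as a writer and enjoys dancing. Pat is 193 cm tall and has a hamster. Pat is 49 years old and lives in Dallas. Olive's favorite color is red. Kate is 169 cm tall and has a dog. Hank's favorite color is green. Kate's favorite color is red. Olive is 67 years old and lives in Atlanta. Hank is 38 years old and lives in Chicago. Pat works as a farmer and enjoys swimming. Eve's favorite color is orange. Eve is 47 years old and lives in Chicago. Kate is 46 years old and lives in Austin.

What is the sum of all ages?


46+49+38+47+67 = 247

247


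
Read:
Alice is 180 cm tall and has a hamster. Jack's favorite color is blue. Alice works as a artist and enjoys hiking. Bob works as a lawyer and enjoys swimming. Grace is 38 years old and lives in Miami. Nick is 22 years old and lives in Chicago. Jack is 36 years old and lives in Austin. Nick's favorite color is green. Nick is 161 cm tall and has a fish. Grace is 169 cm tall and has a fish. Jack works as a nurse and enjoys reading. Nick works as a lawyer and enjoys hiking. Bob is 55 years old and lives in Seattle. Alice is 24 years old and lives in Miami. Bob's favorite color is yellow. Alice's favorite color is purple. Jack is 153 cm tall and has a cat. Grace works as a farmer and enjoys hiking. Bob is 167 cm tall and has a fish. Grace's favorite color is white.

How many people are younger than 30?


Filter: 2

2


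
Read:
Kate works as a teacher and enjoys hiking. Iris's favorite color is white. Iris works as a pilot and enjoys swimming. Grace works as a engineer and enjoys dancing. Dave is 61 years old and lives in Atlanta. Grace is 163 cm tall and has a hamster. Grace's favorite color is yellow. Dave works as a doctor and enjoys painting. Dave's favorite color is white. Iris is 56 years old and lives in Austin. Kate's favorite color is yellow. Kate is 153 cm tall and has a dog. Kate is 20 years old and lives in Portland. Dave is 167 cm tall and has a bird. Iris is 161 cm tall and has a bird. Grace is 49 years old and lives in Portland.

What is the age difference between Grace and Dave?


|49 - 61| = 12

12


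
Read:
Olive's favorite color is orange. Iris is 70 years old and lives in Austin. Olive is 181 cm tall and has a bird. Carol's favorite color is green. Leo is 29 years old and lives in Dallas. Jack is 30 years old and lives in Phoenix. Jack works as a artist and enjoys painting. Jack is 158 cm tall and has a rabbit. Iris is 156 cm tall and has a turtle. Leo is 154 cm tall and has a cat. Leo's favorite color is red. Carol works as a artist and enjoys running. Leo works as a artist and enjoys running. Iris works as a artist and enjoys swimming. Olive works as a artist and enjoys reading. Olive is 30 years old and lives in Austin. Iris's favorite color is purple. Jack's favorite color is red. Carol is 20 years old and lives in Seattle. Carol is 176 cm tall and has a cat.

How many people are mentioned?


People: Carol, Leo, Iris, Olive, Jack. Count = 5

5


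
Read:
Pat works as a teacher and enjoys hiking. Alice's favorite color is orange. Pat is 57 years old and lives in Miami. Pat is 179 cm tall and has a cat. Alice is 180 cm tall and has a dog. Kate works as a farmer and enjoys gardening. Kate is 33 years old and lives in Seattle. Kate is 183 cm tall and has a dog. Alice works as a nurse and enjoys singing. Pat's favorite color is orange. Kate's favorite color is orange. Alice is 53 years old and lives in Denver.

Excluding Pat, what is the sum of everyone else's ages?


Sum (excluding Pat): 86

86


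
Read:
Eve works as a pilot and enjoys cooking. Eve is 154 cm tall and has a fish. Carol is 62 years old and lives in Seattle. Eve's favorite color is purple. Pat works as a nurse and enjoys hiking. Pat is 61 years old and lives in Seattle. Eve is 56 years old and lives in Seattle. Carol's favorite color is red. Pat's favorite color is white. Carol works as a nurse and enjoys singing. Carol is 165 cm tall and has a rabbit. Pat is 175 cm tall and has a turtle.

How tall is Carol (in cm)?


Carol is 165 cm tall

165


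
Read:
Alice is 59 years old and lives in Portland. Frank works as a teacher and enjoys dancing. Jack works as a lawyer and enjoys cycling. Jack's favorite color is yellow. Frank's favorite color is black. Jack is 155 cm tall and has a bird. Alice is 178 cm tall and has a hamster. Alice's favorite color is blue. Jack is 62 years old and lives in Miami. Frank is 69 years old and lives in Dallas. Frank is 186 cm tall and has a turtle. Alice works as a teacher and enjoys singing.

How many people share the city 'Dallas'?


Count: 1

1


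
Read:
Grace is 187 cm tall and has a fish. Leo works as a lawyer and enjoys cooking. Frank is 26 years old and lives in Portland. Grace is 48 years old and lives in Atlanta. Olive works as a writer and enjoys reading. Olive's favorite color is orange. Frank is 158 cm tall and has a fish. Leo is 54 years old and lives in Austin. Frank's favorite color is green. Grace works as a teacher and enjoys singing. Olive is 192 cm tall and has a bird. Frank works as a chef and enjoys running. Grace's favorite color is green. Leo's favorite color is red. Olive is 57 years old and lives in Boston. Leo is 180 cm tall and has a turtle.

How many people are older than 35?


Filter: 3

3


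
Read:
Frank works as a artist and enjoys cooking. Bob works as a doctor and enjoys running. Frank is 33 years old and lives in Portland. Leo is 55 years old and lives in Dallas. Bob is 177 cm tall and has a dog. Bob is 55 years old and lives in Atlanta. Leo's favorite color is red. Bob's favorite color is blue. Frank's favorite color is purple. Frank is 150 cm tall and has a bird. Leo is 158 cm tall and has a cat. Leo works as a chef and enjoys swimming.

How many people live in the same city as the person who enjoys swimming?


Person with hobby swimming is Leo, city Dallas. Count = 1

1


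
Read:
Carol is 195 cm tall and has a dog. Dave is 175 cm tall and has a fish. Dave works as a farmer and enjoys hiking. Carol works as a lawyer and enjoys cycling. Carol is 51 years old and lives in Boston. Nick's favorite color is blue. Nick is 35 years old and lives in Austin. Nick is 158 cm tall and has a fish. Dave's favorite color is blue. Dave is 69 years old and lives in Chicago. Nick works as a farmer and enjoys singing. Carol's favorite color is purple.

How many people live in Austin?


Count in Austin: 1

1


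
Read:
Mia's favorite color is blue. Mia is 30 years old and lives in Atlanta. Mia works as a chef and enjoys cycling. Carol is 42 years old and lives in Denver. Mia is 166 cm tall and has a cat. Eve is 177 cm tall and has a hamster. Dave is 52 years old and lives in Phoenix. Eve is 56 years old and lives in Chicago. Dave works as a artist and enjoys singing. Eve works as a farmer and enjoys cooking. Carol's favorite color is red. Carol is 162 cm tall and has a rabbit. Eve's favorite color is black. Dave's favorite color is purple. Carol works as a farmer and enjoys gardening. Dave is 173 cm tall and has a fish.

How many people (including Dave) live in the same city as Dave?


Dave lives in Phoenix. Count = 1

1


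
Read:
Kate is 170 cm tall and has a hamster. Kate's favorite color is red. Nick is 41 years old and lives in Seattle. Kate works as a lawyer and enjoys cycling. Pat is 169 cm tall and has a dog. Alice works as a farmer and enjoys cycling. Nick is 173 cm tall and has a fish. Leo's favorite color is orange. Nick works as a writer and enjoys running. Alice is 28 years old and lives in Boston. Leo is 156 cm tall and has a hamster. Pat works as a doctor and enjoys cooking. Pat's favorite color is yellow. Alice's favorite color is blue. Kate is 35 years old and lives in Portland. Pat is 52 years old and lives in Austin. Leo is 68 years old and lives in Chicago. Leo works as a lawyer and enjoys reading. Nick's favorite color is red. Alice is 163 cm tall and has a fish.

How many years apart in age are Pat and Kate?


52 vs 35, diff = 17

17


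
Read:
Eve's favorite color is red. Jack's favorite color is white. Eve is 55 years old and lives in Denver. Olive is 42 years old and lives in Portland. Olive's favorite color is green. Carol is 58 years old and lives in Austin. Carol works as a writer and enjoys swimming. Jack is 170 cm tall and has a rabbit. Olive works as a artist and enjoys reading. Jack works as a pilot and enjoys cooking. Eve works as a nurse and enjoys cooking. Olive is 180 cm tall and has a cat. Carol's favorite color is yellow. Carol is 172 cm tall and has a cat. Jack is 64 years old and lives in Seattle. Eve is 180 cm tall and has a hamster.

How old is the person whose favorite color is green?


Person with favorite color=green is Olive, age 42

42


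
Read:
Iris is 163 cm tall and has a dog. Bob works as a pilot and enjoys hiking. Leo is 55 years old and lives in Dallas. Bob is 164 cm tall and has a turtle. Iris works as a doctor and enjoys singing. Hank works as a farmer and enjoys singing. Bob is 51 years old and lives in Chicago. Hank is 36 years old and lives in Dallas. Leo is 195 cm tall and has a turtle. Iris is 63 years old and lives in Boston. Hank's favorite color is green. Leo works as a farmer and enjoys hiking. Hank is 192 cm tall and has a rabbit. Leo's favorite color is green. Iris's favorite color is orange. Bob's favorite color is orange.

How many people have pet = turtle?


Count: 2

2


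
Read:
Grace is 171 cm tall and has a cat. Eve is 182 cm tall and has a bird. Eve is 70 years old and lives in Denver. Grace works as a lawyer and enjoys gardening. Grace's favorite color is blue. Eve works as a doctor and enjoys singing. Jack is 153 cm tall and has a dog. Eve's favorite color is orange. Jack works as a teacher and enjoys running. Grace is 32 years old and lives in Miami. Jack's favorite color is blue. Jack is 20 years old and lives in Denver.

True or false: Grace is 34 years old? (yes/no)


Grace is actually 32. no

no


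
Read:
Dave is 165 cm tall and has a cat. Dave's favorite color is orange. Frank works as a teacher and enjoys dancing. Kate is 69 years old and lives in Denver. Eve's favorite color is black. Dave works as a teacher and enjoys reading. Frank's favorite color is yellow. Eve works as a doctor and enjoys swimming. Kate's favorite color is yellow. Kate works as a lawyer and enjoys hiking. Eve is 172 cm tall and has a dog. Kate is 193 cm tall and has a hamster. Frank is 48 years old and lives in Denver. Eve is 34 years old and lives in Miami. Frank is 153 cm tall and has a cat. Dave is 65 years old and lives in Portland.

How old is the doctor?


The doctor is Eve, age 34

34


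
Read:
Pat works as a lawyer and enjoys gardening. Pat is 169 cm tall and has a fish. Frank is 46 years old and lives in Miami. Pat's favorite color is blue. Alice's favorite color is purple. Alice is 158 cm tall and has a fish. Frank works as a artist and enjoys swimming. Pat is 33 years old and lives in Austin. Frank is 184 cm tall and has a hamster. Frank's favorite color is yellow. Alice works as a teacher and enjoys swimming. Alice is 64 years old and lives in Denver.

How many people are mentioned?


People: Pat, Frank, Alice. Count = 3

3


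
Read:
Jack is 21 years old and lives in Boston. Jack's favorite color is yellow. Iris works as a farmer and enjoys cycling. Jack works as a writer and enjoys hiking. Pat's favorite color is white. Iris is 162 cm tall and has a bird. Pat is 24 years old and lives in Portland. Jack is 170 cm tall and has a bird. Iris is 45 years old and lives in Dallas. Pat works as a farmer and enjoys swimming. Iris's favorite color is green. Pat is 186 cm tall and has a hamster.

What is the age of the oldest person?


Oldest: Iris at 45

45


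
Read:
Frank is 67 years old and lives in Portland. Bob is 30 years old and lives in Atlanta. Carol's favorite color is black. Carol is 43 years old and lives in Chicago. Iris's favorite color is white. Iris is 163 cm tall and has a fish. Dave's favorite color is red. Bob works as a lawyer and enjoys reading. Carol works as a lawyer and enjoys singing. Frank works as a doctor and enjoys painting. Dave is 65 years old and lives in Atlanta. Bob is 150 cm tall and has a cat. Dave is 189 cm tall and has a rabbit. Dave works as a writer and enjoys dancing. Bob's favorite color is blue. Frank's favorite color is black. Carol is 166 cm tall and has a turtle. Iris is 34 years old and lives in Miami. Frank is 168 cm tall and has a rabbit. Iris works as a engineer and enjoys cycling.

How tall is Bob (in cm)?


Bob is 150 cm tall

150


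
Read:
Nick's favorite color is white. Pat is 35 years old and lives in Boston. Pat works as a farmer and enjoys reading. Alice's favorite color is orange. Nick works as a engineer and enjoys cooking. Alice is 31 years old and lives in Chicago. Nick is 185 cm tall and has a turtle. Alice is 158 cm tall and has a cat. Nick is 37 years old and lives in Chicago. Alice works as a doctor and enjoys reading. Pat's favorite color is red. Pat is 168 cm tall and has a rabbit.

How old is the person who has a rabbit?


Person with rabbit is Pat, age 35

35


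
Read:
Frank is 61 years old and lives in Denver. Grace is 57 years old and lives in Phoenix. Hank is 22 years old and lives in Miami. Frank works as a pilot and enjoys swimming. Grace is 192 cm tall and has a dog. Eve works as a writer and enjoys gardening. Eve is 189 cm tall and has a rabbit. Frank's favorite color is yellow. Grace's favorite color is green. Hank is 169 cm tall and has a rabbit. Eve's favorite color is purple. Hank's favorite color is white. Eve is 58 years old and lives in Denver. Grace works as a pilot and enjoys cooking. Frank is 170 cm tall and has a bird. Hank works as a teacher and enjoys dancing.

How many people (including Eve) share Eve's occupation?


Eve is a writer. Count = 1

1


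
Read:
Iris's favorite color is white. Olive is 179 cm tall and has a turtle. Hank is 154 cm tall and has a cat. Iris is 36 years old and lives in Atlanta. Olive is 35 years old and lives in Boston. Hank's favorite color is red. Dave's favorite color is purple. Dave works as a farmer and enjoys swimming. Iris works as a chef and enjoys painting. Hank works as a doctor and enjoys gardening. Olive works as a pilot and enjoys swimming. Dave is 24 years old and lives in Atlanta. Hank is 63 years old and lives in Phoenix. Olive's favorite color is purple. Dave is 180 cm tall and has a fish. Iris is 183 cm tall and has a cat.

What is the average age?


Sum=158, n=4, avg=39.5

39.5


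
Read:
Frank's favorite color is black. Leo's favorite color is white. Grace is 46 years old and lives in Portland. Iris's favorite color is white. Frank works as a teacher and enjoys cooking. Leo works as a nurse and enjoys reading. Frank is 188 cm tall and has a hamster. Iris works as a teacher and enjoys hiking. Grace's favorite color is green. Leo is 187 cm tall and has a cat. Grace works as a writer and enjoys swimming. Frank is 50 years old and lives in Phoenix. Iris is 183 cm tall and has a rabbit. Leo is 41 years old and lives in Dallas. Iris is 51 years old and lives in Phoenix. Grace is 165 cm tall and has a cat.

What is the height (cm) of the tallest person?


Tallest: Frank at 188 cm

188


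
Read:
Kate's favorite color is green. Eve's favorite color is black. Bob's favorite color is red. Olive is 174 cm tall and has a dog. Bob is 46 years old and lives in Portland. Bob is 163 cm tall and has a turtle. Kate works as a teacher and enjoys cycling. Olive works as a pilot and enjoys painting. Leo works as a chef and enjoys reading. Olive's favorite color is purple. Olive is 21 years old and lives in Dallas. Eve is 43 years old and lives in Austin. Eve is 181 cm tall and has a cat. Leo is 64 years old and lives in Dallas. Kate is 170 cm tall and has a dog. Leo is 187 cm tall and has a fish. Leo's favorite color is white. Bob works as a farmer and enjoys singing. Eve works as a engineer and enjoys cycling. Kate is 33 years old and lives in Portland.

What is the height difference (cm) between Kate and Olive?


|170 - 174| = 4

4


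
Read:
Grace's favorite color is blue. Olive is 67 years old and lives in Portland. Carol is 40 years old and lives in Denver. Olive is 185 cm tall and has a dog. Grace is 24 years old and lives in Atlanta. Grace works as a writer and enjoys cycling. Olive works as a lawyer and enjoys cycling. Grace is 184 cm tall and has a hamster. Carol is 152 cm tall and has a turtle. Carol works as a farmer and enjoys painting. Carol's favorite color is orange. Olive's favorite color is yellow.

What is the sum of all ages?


40+67+24 = 131

131


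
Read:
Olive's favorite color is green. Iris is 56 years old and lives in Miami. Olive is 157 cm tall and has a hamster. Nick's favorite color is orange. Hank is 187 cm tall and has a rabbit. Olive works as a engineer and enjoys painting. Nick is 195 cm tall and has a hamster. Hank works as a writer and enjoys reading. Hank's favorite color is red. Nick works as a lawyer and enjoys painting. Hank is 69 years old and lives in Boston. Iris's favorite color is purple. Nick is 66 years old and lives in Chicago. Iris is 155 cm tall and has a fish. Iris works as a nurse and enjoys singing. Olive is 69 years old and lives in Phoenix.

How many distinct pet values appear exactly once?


Unique pet values: 2

2


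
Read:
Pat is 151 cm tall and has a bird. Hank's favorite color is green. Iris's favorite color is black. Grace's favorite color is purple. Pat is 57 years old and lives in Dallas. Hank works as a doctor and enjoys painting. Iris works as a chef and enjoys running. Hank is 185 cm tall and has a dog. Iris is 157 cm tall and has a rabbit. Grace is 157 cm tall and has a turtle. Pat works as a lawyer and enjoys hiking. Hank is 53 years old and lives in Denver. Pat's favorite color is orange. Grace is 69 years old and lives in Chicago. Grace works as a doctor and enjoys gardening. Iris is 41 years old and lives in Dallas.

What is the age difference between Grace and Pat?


|69 - 57| = 12

12
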